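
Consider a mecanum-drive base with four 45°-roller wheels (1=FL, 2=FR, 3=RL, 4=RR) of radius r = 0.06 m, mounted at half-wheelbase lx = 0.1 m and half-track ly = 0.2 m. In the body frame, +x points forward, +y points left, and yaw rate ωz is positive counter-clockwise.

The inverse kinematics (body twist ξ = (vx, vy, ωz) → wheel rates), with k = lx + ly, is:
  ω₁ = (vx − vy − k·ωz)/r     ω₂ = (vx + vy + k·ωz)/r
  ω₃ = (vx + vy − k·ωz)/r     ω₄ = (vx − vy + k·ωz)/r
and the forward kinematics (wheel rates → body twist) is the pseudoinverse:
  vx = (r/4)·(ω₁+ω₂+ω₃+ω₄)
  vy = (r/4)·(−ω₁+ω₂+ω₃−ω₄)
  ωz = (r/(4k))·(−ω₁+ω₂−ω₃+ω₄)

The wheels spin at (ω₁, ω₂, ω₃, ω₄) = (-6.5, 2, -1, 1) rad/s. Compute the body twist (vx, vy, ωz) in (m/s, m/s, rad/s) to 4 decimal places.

k = lx + ly = 0.1 + 0.2 = 0.3000
ω₁+ω₂+ω₃+ω₄ = -4.5000  →  vx = (0.06/4)·-4.5000 = -0.0675
−ω₁+ω₂+ω₃−ω₄ = 6.5000  →  vy = (0.06/4)·6.5000 = 0.0975
−ω₁+ω₂−ω₃+ω₄ = 10.5000  →  ωz = (0.06/1.2000)·10.5000 = 0.5250

(-0.0675, 0.0975, 0.5250)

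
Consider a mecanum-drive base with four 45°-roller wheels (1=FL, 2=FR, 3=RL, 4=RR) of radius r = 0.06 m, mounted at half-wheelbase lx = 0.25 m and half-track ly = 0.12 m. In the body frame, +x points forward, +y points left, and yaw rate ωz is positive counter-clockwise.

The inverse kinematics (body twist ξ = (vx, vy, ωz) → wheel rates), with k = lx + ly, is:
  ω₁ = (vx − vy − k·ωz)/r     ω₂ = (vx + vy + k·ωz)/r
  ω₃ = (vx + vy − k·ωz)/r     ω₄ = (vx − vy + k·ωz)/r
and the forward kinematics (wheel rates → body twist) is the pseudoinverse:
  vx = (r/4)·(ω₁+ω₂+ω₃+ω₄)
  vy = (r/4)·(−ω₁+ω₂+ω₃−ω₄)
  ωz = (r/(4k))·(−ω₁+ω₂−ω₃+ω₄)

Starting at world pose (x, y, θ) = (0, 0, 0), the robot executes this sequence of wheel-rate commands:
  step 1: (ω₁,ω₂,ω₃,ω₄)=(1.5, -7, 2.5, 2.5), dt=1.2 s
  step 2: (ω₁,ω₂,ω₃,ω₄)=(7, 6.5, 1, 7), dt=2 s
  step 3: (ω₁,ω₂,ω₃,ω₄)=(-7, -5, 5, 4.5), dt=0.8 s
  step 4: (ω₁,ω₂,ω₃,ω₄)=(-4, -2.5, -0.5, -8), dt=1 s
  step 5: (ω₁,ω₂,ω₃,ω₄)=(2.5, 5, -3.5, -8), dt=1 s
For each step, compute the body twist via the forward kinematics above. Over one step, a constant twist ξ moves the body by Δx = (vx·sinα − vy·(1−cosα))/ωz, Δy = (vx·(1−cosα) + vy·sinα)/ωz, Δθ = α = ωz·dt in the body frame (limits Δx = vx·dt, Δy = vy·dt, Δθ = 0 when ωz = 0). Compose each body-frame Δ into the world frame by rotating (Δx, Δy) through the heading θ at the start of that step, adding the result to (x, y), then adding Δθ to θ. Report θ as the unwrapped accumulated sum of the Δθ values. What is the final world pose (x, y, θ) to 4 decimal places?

step 1: ξ=(vx,vy,ωz)=(-0.0075, -0.1275, -0.3446), dt=1.2 → body Δ=(-0.0399, -0.1468, -0.4135) → world pose (-0.0399, -0.1468, -0.4135)
step 2: ξ=(vx,vy,ωz)=(0.3225, -0.0975, 0.2230), dt=2.0 → body Δ=(0.6666, -0.0472, 0.4459) → world pose (0.5515, -0.4579, 0.0324)
step 3: ξ=(vx,vy,ωz)=(-0.0375, 0.0375, 0.0608), dt=0.8 → body Δ=(-0.0307, 0.0293, 0.0486) → world pose (0.5199, -0.4296, 0.0811)
step 4: ξ=(vx,vy,ωz)=(-0.2250, 0.1350, -0.2432), dt=1.0 → body Δ=(-0.2064, 0.1609, -0.2432) → world pose (0.3011, -0.2860, -0.1622)
step 5: ξ=(vx,vy,ωz)=(-0.0600, 0.1050, -0.0811), dt=1.0 → body Δ=(-0.0557, 0.1073, -0.0811) → world pose (0.2635, -0.1711, -0.2432)

(0.2635, -0.1711, -0.2432)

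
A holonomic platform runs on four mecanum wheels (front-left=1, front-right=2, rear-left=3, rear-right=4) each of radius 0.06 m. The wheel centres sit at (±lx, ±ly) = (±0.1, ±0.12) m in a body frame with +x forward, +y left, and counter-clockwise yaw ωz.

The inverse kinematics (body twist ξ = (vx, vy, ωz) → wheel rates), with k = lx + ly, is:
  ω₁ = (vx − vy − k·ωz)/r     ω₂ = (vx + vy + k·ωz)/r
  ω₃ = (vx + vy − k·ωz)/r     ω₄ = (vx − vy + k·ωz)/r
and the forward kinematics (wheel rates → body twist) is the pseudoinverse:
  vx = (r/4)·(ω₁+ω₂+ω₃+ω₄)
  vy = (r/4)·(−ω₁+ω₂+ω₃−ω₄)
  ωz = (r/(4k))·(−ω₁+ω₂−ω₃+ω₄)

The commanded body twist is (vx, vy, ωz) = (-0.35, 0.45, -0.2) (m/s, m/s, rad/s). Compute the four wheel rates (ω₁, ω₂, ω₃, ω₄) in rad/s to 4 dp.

k = lx + ly = 0.1 + 0.12 = 0.2200;  k·ωz = 0.2200·-0.2 = -0.0440
ω₁ (FL) = (vx − vy − k·ωz)/r = -0.7560/0.06 = -12.6000
ω₂ (FR) = (vx + vy + k·ωz)/r = 0.0560/0.06 = 0.9333
ω₃ (RL) = (vx + vy − k·ωz)/r = 0.1440/0.06 = 2.4000
ω₄ (RR) = (vx − vy + k·ωz)/r = -0.8440/0.06 = -14.0667

(-12.6000, 0.9333, 2.4000, -14.0667)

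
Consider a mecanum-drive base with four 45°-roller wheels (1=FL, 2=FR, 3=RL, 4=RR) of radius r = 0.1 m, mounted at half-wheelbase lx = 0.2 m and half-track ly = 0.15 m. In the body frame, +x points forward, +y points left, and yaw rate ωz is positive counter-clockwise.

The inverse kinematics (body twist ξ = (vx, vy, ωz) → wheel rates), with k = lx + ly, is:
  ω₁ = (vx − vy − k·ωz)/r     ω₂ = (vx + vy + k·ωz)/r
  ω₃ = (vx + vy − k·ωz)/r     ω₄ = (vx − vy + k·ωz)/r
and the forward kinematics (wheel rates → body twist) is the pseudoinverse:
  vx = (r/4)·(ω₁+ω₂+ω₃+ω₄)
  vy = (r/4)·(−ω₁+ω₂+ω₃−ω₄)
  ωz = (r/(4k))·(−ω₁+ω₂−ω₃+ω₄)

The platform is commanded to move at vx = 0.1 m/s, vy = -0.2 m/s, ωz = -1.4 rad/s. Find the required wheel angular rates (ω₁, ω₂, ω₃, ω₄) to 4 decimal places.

(7.9000, -5.9000, 3.9000, -1.9000)

k = lx + ly = 0.2 + 0.15 = 0.3500;  k·ωz = 0.3500·-1.4 = -0.4900
ω₁ (FL) = (vx − vy − k·ωz)/r = 0.7900/0.1 = 7.9000
ω₂ (FR) = (vx + vy + k·ωz)/r = -0.5900/0.1 = -5.9000
ω₃ (RL) = (vx + vy − k·ωz)/r = 0.3900/0.1 = 3.9000
ω₄ (RR) = (vx − vy + k·ωz)/r = -0.1900/0.1 = -1.9000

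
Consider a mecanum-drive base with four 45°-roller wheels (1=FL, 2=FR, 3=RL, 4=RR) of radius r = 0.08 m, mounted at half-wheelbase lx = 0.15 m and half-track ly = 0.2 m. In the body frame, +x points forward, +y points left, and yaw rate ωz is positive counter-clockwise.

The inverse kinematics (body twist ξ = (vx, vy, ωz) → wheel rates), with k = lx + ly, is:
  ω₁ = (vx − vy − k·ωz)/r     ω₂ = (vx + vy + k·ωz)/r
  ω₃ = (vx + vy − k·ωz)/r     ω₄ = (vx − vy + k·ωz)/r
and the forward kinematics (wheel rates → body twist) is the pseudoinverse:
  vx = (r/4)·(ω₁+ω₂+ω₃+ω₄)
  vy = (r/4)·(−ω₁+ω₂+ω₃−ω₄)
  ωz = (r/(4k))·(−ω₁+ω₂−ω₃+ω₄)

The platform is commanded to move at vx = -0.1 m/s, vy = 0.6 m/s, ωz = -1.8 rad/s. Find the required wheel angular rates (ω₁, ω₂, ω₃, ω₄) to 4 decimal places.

(-0.8750, -1.6250, 14.1250, -16.6250)

k = lx + ly = 0.15 + 0.2 = 0.3500;  k·ωz = 0.3500·-1.8 = -0.6300
ω₁ (FL) = (vx − vy − k·ωz)/r = -0.0700/0.08 = -0.8750
ω₂ (FR) = (vx + vy + k·ωz)/r = -0.1300/0.08 = -1.6250
ω₃ (RL) = (vx + vy − k·ωz)/r = 1.1300/0.08 = 14.1250
ω₄ (RR) = (vx − vy + k·ωz)/r = -1.3300/0.08 = -16.6250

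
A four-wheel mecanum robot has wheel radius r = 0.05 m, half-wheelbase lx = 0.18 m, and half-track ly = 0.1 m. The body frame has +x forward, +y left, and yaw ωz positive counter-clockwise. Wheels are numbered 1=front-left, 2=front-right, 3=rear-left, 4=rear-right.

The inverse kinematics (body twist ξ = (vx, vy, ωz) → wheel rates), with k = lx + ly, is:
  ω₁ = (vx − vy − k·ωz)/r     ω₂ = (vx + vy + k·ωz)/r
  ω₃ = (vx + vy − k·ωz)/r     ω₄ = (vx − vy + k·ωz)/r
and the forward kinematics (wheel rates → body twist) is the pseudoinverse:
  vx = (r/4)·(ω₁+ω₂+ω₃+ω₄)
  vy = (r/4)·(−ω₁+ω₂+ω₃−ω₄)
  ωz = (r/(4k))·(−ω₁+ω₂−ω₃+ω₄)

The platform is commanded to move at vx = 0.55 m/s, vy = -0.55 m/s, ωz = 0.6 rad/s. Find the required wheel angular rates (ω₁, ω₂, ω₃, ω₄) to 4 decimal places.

k = lx + ly = 0.18 + 0.1 = 0.2800;  k·ωz = 0.2800·0.6 = 0.1680
ω₁ (FL) = (vx − vy − k·ωz)/r = 0.9320/0.05 = 18.6400
ω₂ (FR) = (vx + vy + k·ωz)/r = 0.1680/0.05 = 3.3600
ω₃ (RL) = (vx + vy − k·ωz)/r = -0.1680/0.05 = -3.3600
ω₄ (RR) = (vx − vy + k·ωz)/r = 1.2680/0.05 = 25.3600

(18.6400, 3.3600, -3.3600, 25.3600)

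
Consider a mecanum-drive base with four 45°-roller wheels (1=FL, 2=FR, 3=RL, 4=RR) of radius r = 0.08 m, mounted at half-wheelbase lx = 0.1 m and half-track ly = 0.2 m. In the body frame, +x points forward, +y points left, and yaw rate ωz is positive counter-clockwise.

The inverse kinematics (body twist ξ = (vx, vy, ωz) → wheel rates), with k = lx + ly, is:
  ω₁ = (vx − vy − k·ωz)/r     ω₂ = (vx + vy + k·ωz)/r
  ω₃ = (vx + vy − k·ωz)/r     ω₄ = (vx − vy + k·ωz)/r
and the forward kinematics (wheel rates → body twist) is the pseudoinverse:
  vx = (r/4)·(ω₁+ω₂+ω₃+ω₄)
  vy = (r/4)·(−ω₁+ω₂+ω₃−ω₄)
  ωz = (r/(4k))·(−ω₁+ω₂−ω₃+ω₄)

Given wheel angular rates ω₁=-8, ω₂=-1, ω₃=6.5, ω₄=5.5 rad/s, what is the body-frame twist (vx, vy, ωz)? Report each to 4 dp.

(0.0600, 0.1600, 0.4000)

k = lx + ly = 0.1 + 0.2 = 0.3000
ω₁+ω₂+ω₃+ω₄ = 3.0000  →  vx = (0.08/4)·3.0000 = 0.0600
−ω₁+ω₂+ω₃−ω₄ = 8.0000  →  vy = (0.08/4)·8.0000 = 0.1600
−ω₁+ω₂−ω₃+ω₄ = 6.0000  →  ωz = (0.08/1.2000)·6.0000 = 0.4000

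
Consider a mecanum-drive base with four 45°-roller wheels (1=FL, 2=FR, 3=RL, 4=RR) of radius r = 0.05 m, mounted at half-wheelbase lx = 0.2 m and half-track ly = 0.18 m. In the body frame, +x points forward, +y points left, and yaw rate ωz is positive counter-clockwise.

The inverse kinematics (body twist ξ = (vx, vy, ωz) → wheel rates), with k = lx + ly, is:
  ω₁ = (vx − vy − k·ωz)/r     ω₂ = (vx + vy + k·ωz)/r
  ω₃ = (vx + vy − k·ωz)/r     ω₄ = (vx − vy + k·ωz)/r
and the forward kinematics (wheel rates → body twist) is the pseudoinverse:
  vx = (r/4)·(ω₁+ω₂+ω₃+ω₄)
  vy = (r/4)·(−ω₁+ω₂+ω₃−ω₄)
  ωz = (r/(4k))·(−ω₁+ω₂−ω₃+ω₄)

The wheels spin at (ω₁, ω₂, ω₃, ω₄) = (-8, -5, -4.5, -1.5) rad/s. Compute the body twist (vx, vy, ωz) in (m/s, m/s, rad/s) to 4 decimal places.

k = lx + ly = 0.2 + 0.18 = 0.3800
ω₁+ω₂+ω₃+ω₄ = -19.0000  →  vx = (0.05/4)·-19.0000 = -0.2375
−ω₁+ω₂+ω₃−ω₄ = 0.0000  →  vy = (0.05/4)·0.0000 = 0.0000
−ω₁+ω₂−ω₃+ω₄ = 6.0000  →  ωz = (0.05/1.5200)·6.0000 = 0.1974

(-0.2375, 0.0000, 0.1974)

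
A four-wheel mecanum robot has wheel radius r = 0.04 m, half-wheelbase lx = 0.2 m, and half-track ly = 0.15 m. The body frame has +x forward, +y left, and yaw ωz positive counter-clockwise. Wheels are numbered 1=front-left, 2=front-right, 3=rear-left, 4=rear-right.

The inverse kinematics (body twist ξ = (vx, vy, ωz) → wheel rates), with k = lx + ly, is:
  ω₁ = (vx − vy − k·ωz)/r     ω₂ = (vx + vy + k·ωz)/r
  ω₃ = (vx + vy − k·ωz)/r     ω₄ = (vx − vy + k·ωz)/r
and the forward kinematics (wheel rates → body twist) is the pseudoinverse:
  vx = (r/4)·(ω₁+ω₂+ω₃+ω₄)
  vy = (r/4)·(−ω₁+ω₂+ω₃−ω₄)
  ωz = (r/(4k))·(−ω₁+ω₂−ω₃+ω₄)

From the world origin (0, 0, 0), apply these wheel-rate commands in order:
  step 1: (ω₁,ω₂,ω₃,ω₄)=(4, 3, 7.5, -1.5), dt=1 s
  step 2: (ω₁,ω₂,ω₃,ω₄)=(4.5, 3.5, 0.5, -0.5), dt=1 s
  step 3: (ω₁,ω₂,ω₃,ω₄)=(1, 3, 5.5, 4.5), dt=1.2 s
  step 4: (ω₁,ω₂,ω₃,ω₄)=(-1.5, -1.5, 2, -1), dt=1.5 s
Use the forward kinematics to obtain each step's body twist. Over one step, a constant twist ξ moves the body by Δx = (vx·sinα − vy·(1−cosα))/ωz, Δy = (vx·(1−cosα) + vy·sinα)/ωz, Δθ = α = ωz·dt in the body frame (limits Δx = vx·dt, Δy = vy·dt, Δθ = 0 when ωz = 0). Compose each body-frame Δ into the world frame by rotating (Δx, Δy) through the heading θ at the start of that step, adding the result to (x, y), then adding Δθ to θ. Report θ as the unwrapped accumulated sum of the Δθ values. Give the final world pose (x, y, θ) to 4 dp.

(0.3748, 0.0689, -0.4371)

step 1: ξ=(vx,vy,ωz)=(0.1300, 0.0800, -0.2857), dt=1.0 → body Δ=(0.1396, 0.0605, -0.2857) → world pose (0.1396, 0.0605, -0.2857)
step 2: ξ=(vx,vy,ωz)=(0.0800, 0.0000, -0.0571), dt=1.0 → body Δ=(0.0800, -0.0023, -0.0571) → world pose (0.2157, 0.0357, -0.3429)
step 3: ξ=(vx,vy,ωz)=(0.1400, 0.0300, 0.0286), dt=1.2 → body Δ=(0.1674, 0.0389, 0.0343) → world pose (0.3863, 0.0161, -0.3086)
step 4: ξ=(vx,vy,ωz)=(-0.0200, 0.0300, -0.0857), dt=1.5 → body Δ=(-0.0270, 0.0468, -0.1286) → world pose (0.3748, 0.0689, -0.4371)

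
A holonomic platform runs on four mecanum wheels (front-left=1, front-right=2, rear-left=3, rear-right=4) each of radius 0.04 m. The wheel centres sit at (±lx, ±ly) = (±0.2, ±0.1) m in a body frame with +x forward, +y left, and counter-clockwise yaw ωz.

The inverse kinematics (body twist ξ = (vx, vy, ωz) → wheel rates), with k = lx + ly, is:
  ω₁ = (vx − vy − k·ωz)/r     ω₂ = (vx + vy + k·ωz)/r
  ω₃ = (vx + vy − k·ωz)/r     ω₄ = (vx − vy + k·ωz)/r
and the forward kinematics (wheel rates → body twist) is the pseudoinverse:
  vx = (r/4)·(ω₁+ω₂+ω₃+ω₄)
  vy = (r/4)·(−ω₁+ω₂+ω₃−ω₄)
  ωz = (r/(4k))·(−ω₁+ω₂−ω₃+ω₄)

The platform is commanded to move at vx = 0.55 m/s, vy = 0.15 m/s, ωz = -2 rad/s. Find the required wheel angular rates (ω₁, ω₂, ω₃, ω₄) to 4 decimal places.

(25.0000, 2.5000, 32.5000, -5.0000)

k = lx + ly = 0.2 + 0.1 = 0.3000;  k·ωz = 0.3000·-2 = -0.6000
ω₁ (FL) = (vx − vy − k·ωz)/r = 1.0000/0.04 = 25.0000
ω₂ (FR) = (vx + vy + k·ωz)/r = 0.1000/0.04 = 2.5000
ω₃ (RL) = (vx + vy − k·ωz)/r = 1.3000/0.04 = 32.5000
ω₄ (RR) = (vx − vy + k·ωz)/r = -0.2000/0.04 = -5.0000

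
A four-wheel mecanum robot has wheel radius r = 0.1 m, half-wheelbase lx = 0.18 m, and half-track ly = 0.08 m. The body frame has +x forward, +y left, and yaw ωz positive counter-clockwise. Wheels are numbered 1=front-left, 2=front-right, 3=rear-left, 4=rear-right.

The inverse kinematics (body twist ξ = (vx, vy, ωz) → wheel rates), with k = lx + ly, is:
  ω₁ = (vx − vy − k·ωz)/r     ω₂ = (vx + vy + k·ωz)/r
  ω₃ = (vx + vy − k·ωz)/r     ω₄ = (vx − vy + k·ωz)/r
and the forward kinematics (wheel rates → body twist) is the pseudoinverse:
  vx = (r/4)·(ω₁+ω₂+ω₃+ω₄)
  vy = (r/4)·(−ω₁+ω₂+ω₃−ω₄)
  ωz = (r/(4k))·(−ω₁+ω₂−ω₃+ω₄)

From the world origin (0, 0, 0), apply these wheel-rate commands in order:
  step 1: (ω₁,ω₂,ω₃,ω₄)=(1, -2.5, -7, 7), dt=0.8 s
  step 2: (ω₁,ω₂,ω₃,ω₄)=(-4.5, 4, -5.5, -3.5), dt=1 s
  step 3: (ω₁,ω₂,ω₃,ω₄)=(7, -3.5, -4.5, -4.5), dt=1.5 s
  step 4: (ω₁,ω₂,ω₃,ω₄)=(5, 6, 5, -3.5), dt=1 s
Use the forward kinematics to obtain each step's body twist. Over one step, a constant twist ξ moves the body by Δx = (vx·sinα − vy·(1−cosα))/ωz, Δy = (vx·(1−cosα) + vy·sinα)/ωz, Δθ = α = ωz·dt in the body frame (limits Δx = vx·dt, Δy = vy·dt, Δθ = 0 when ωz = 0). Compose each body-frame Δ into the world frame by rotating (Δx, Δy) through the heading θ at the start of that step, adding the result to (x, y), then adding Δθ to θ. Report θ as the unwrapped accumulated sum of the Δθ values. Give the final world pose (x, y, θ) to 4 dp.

(0.4372, -0.6283, -0.4183)

step 1: ξ=(vx,vy,ωz)=(-0.0375, -0.4375, 1.0096), dt=0.8 → body Δ=(0.1070, -0.3246, 0.8077) → world pose (0.1070, -0.3246, 0.8077)
step 2: ξ=(vx,vy,ωz)=(-0.2375, 0.1625, 1.0096), dt=1.0 → body Δ=(-0.2745, 0.0262, 1.0096) → world pose (-0.1017, -0.5049, 1.8173)
step 3: ξ=(vx,vy,ωz)=(-0.1375, -0.2625, -1.0096), dt=1.5 → body Δ=(-0.3813, -0.1311, -1.5144) → world pose (0.1185, -0.8427, 0.3029)
step 4: ξ=(vx,vy,ωz)=(0.3125, 0.2375, -0.7212), dt=1.0 → body Δ=(0.3681, 0.1096, -0.7212) → world pose (0.4372, -0.6283, -0.4183)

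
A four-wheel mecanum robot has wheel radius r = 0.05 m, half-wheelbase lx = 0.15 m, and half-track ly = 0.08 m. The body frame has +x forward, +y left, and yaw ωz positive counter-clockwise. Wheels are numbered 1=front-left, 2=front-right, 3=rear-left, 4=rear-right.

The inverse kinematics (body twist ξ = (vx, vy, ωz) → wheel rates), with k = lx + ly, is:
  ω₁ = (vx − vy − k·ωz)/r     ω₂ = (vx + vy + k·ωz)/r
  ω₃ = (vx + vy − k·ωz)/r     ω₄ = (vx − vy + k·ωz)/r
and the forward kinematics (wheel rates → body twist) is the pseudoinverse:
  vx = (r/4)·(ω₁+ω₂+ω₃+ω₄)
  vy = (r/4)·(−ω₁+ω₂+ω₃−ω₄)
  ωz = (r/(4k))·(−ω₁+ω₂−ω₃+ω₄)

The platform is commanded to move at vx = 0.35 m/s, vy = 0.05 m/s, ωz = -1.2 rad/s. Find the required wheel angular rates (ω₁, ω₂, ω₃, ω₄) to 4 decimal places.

(11.5200, 2.4800, 13.5200, 0.4800)

k = lx + ly = 0.15 + 0.08 = 0.2300;  k·ωz = 0.2300·-1.2 = -0.2760
ω₁ (FL) = (vx − vy − k·ωz)/r = 0.5760/0.05 = 11.5200
ω₂ (FR) = (vx + vy + k·ωz)/r = 0.1240/0.05 = 2.4800
ω₃ (RL) = (vx + vy − k·ωz)/r = 0.6760/0.05 = 13.5200
ω₄ (RR) = (vx − vy + k·ωz)/r = 0.0240/0.05 = 0.4800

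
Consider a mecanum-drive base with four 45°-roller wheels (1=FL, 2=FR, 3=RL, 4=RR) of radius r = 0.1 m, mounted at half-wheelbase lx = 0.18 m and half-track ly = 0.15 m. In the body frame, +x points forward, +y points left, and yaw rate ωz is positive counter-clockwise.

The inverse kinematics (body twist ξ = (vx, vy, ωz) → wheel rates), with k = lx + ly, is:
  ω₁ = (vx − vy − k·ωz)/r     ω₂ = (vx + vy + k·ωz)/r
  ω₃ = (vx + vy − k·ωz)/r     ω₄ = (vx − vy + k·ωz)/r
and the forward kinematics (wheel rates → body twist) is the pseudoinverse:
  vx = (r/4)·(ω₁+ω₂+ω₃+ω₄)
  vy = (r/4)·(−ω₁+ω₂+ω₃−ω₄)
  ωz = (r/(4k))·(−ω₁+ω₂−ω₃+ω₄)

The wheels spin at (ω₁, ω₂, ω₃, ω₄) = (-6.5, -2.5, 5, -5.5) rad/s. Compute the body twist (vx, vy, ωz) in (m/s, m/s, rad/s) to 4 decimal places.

k = lx + ly = 0.18 + 0.15 = 0.3300
ω₁+ω₂+ω₃+ω₄ = -9.5000  →  vx = (0.1/4)·-9.5000 = -0.2375
−ω₁+ω₂+ω₃−ω₄ = 14.5000  →  vy = (0.1/4)·14.5000 = 0.3625
−ω₁+ω₂−ω₃+ω₄ = -6.5000  →  ωz = (0.1/1.3200)·-6.5000 = -0.4924

(-0.2375, 0.3625, -0.4924)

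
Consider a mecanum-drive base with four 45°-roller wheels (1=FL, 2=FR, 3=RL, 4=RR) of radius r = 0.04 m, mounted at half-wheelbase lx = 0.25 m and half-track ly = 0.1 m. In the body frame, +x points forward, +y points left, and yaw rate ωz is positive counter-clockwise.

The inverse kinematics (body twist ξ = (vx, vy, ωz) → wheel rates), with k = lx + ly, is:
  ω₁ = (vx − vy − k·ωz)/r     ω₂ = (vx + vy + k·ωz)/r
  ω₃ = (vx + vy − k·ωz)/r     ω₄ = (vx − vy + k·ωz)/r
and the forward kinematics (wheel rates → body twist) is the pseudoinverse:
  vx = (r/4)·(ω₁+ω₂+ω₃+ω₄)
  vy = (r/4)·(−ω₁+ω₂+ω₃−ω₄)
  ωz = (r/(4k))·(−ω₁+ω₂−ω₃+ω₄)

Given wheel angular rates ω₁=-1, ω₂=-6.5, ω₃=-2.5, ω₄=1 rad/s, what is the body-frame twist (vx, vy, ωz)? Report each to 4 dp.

(-0.0900, -0.0900, -0.0571)

k = lx + ly = 0.25 + 0.1 = 0.3500
ω₁+ω₂+ω₃+ω₄ = -9.0000  →  vx = (0.04/4)·-9.0000 = -0.0900
−ω₁+ω₂+ω₃−ω₄ = -9.0000  →  vy = (0.04/4)·-9.0000 = -0.0900
−ω₁+ω₂−ω₃+ω₄ = -2.0000  →  ωz = (0.04/1.4000)·-2.0000 = -0.0571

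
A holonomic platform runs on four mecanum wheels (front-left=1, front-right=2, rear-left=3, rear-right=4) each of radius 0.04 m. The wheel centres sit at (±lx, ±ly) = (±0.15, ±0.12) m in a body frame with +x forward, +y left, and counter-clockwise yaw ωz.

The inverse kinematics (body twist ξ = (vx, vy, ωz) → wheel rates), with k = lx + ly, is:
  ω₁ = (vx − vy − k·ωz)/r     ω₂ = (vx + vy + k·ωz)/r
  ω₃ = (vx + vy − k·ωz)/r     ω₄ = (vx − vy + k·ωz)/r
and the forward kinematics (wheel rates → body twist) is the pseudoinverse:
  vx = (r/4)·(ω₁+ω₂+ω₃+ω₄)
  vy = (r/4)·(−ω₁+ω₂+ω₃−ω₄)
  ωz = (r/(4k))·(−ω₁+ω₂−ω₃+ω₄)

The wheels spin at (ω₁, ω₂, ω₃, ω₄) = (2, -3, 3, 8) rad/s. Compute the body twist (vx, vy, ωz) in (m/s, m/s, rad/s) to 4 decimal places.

k = lx + ly = 0.15 + 0.12 = 0.2700
ω₁+ω₂+ω₃+ω₄ = 10.0000  →  vx = (0.04/4)·10.0000 = 0.1000
−ω₁+ω₂+ω₃−ω₄ = -10.0000  →  vy = (0.04/4)·-10.0000 = -0.1000
−ω₁+ω₂−ω₃+ω₄ = 0.0000  →  ωz = (0.04/1.0800)·0.0000 = 0.0000

(0.1000, -0.1000, 0.0000)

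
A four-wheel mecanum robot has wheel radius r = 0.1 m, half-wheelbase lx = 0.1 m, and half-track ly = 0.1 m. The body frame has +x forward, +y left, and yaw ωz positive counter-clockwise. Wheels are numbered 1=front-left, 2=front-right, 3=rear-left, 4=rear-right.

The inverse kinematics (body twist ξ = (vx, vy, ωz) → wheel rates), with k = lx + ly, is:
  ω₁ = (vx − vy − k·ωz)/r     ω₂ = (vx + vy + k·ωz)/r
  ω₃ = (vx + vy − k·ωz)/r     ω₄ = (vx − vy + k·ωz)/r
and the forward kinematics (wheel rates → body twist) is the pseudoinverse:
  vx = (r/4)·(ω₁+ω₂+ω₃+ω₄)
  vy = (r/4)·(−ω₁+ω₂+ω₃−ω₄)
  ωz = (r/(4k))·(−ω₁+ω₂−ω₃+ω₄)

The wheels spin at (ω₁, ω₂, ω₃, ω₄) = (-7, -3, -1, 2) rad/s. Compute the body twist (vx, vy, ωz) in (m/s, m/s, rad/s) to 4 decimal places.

k = lx + ly = 0.1 + 0.1 = 0.2000
ω₁+ω₂+ω₃+ω₄ = -9.0000  →  vx = (0.1/4)·-9.0000 = -0.2250
−ω₁+ω₂+ω₃−ω₄ = 1.0000  →  vy = (0.1/4)·1.0000 = 0.0250
−ω₁+ω₂−ω₃+ω₄ = 7.0000  →  ωz = (0.1/0.8000)·7.0000 = 0.8750

(-0.2250, 0.0250, 0.8750)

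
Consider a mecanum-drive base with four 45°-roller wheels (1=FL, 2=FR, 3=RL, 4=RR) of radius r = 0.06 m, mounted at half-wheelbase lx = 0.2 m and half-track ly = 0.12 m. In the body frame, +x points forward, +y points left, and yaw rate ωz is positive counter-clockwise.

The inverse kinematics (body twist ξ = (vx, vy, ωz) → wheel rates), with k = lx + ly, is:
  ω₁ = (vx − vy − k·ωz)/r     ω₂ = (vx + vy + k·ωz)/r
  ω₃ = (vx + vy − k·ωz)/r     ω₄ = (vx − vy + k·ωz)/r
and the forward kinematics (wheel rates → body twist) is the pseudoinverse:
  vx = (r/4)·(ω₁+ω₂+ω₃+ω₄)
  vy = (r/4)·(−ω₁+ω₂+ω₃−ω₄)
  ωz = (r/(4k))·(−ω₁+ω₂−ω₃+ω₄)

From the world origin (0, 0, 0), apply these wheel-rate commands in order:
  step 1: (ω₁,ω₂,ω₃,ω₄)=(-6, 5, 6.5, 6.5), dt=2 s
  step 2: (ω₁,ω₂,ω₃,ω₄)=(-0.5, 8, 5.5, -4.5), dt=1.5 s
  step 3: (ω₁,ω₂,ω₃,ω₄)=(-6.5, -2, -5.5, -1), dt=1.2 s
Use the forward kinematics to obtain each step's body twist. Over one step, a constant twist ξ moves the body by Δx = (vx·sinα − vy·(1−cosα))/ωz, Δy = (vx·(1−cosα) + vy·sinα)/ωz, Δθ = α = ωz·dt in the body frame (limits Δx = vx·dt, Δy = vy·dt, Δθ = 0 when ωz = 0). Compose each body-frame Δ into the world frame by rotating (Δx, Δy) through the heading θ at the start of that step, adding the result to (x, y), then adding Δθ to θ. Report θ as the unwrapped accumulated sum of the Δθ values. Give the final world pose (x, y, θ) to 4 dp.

step 1: ξ=(vx,vy,ωz)=(0.1800, 0.1650, 0.5156), dt=2.0 → body Δ=(0.1439, 0.4443, 1.0312) → world pose (0.1439, 0.4443, 1.0312)
step 2: ξ=(vx,vy,ωz)=(0.1275, 0.2775, -0.0703), dt=1.5 → body Δ=(0.2128, 0.4054, -0.1055) → world pose (-0.0946, 0.8352, 0.9258)
step 3: ξ=(vx,vy,ωz)=(-0.2250, 0.0000, 0.4219), dt=1.2 → body Δ=(-0.2586, -0.0669, 0.5062) → world pose (-0.1966, 0.5883, 1.4320)

(-0.1966, 0.5883, 1.4320)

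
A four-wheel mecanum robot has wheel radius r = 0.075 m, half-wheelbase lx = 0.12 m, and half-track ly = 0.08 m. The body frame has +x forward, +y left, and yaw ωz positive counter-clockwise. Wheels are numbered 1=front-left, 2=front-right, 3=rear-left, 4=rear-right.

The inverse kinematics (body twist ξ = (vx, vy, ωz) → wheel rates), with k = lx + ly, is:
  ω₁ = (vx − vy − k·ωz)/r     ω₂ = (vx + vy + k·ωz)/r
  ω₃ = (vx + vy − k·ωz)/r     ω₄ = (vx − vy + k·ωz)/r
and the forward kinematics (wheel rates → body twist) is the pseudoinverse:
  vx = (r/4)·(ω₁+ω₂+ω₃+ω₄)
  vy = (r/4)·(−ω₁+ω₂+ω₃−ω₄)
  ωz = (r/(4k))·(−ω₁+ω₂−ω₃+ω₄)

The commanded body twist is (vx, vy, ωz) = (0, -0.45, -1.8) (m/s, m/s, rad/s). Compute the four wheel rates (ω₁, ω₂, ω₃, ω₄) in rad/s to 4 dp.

(10.8000, -10.8000, -1.2000, 1.2000)

k = lx + ly = 0.12 + 0.08 = 0.2000;  k·ωz = 0.2000·-1.8 = -0.3600
ω₁ (FL) = (vx − vy − k·ωz)/r = 0.8100/0.075 = 10.8000
ω₂ (FR) = (vx + vy + k·ωz)/r = -0.8100/0.075 = -10.8000
ω₃ (RL) = (vx + vy − k·ωz)/r = -0.0900/0.075 = -1.2000
ω₄ (RR) = (vx − vy + k·ωz)/r = 0.0900/0.075 = 1.2000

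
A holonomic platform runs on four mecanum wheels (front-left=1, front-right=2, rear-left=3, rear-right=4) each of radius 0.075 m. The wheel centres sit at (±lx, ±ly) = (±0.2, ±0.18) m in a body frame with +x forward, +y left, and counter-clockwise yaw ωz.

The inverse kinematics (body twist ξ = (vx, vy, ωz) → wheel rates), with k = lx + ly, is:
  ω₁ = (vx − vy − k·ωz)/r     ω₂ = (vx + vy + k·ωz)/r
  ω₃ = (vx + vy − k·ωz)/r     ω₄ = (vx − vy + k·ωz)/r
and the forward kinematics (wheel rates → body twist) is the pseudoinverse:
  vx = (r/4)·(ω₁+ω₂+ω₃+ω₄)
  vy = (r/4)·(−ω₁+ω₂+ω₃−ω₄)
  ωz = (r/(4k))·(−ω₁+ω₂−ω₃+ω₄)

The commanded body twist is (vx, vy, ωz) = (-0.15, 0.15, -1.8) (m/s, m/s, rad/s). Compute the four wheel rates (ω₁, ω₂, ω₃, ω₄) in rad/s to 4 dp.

k = lx + ly = 0.2 + 0.18 = 0.3800;  k·ωz = 0.3800·-1.8 = -0.6840
ω₁ (FL) = (vx − vy − k·ωz)/r = 0.3840/0.075 = 5.1200
ω₂ (FR) = (vx + vy + k·ωz)/r = -0.6840/0.075 = -9.1200
ω₃ (RL) = (vx + vy − k·ωz)/r = 0.6840/0.075 = 9.1200
ω₄ (RR) = (vx − vy + k·ωz)/r = -0.9840/0.075 = -13.1200

(5.1200, -9.1200, 9.1200, -13.1200)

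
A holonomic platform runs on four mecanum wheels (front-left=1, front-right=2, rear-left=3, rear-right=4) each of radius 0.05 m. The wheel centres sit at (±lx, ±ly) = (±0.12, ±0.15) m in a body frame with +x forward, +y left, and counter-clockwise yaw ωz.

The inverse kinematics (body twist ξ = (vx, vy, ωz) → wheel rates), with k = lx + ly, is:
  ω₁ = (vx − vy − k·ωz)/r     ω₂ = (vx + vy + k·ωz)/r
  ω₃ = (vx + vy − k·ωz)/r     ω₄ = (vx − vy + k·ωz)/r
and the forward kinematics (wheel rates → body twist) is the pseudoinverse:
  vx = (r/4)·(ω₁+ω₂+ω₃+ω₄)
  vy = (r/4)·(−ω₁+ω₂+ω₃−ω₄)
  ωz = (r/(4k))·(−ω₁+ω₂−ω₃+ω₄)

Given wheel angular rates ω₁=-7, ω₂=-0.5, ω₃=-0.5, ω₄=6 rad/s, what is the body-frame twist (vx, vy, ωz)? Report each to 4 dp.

(-0.0250, 0.0000, 0.6019)

k = lx + ly = 0.12 + 0.15 = 0.2700
ω₁+ω₂+ω₃+ω₄ = -2.0000  →  vx = (0.05/4)·-2.0000 = -0.0250
−ω₁+ω₂+ω₃−ω₄ = 0.0000  →  vy = (0.05/4)·0.0000 = 0.0000
−ω₁+ω₂−ω₃+ω₄ = 13.0000  →  ωz = (0.05/1.0800)·13.0000 = 0.6019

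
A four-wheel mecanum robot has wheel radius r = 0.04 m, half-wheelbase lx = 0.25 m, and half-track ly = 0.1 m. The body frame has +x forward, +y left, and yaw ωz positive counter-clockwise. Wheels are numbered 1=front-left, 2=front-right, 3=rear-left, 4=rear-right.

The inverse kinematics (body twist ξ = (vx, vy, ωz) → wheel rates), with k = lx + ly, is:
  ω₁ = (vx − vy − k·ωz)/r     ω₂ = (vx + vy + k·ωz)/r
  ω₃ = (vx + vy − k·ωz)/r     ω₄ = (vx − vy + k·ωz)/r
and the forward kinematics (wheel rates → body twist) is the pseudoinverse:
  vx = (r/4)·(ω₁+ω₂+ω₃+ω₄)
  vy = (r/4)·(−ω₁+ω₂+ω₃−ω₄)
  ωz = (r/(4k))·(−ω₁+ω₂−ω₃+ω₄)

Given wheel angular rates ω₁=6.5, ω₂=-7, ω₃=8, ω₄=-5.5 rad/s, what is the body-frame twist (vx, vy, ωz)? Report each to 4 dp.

(0.0200, 0.0000, -0.7714)

k = lx + ly = 0.25 + 0.1 = 0.3500
ω₁+ω₂+ω₃+ω₄ = 2.0000  →  vx = (0.04/4)·2.0000 = 0.0200
−ω₁+ω₂+ω₃−ω₄ = 0.0000  →  vy = (0.04/4)·0.0000 = 0.0000
−ω₁+ω₂−ω₃+ω₄ = -27.0000  →  ωz = (0.04/1.4000)·-27.0000 = -0.7714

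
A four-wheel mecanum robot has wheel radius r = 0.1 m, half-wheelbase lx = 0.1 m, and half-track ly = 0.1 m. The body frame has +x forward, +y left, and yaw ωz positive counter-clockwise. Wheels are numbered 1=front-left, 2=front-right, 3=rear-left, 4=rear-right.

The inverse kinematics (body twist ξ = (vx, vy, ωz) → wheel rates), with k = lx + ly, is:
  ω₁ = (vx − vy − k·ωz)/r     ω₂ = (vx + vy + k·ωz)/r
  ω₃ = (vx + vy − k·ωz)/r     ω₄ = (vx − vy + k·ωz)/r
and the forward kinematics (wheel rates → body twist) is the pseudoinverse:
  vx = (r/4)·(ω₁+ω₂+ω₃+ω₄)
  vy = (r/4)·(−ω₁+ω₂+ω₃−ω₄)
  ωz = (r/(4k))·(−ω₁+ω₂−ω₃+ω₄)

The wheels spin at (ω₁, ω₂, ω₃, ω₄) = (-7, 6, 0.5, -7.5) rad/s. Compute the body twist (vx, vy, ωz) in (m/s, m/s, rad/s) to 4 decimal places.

(-0.2000, 0.5250, 0.6250)

k = lx + ly = 0.1 + 0.1 = 0.2000
ω₁+ω₂+ω₃+ω₄ = -8.0000  →  vx = (0.1/4)·-8.0000 = -0.2000
−ω₁+ω₂+ω₃−ω₄ = 21.0000  →  vy = (0.1/4)·21.0000 = 0.5250
−ω₁+ω₂−ω₃+ω₄ = 5.0000  →  ωz = (0.1/0.8000)·5.0000 = 0.6250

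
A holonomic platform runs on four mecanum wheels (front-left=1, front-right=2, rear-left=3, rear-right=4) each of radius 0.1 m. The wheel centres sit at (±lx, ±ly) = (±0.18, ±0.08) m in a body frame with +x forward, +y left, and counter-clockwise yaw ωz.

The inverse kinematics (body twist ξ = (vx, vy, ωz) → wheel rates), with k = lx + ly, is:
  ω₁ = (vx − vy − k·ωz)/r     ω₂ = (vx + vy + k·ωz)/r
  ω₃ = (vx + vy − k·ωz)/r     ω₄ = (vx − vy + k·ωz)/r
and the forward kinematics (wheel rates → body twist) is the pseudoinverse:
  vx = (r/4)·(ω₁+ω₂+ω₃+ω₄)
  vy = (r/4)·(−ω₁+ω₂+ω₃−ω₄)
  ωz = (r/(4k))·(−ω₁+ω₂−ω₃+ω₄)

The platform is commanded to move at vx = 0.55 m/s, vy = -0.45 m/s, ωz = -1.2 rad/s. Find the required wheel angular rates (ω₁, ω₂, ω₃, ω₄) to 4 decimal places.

k = lx + ly = 0.18 + 0.08 = 0.2600;  k·ωz = 0.2600·-1.2 = -0.3120
ω₁ (FL) = (vx − vy − k·ωz)/r = 1.3120/0.1 = 13.1200
ω₂ (FR) = (vx + vy + k·ωz)/r = -0.2120/0.1 = -2.1200
ω₃ (RL) = (vx + vy − k·ωz)/r = 0.4120/0.1 = 4.1200
ω₄ (RR) = (vx − vy + k·ωz)/r = 0.6880/0.1 = 6.8800

(13.1200, -2.1200, 4.1200, 6.8800)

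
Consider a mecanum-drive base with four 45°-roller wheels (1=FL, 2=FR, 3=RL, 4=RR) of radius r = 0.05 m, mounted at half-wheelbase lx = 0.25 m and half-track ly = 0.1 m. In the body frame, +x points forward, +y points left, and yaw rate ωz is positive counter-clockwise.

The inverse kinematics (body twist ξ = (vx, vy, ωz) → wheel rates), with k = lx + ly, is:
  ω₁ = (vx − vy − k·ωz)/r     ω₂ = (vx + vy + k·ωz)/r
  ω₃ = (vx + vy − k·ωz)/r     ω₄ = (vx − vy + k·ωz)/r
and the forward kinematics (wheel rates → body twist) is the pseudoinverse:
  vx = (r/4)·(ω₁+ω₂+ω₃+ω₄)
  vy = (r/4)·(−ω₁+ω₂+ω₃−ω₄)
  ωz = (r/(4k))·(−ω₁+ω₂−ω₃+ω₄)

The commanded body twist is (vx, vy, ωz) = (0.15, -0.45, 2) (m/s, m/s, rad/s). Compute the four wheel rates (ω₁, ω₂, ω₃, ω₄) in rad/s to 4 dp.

k = lx + ly = 0.25 + 0.1 = 0.3500;  k·ωz = 0.3500·2 = 0.7000
ω₁ (FL) = (vx − vy − k·ωz)/r = -0.1000/0.05 = -2.0000
ω₂ (FR) = (vx + vy + k·ωz)/r = 0.4000/0.05 = 8.0000
ω₃ (RL) = (vx + vy − k·ωz)/r = -1.0000/0.05 = -20.0000
ω₄ (RR) = (vx − vy + k·ωz)/r = 1.3000/0.05 = 26.0000

(-2.0000, 8.0000, -20.0000, 26.0000)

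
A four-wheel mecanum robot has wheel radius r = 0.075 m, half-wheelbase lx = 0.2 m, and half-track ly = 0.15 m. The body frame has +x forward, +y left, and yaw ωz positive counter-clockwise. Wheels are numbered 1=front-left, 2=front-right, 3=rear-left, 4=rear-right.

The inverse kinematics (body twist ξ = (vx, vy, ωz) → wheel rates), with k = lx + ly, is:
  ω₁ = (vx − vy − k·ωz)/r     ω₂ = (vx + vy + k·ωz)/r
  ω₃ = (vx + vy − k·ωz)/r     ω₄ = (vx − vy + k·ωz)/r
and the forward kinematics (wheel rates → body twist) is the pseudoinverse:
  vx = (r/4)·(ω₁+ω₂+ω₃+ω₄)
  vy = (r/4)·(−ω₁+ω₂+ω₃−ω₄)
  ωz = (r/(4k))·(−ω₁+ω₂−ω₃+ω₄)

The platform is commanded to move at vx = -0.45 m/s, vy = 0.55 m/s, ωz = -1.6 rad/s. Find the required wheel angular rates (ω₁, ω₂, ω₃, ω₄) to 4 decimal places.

k = lx + ly = 0.2 + 0.15 = 0.3500;  k·ωz = 0.3500·-1.6 = -0.5600
ω₁ (FL) = (vx − vy − k·ωz)/r = -0.4400/0.075 = -5.8667
ω₂ (FR) = (vx + vy + k·ωz)/r = -0.4600/0.075 = -6.1333
ω₃ (RL) = (vx + vy − k·ωz)/r = 0.6600/0.075 = 8.8000
ω₄ (RR) = (vx − vy + k·ωz)/r = -1.5600/0.075 = -20.8000

(-5.8667, -6.1333, 8.8000, -20.8000)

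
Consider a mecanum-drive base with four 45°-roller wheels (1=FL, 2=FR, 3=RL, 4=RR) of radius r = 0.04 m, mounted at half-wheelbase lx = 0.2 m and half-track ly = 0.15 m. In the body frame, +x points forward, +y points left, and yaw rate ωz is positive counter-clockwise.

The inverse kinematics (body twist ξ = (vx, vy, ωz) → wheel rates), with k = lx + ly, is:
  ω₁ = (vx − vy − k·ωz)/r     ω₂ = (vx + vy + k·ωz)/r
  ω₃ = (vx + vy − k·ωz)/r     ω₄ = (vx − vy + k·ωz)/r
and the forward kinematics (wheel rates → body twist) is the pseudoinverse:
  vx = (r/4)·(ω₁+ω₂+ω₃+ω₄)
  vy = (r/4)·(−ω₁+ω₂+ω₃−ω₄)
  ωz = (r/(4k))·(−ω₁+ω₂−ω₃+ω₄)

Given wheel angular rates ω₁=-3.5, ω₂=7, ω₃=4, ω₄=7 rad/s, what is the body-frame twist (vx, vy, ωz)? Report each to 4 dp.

k = lx + ly = 0.2 + 0.15 = 0.3500
ω₁+ω₂+ω₃+ω₄ = 14.5000  →  vx = (0.04/4)·14.5000 = 0.1450
−ω₁+ω₂+ω₃−ω₄ = 7.5000  →  vy = (0.04/4)·7.5000 = 0.0750
−ω₁+ω₂−ω₃+ω₄ = 13.5000  →  ωz = (0.04/1.4000)·13.5000 = 0.3857

(0.1450, 0.0750, 0.3857)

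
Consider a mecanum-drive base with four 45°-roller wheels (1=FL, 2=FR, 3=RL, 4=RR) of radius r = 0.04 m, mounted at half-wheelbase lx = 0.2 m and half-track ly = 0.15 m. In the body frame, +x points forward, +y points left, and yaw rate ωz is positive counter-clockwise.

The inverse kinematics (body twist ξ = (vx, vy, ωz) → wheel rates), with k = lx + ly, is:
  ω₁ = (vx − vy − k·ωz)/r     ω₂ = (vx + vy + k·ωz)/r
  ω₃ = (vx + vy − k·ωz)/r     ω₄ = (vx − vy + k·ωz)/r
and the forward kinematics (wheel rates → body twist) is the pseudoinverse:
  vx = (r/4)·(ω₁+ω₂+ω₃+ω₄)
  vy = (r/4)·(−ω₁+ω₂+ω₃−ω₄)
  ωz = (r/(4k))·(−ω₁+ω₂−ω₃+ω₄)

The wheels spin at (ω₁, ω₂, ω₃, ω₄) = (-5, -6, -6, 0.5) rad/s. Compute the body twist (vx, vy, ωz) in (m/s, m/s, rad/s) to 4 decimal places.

k = lx + ly = 0.2 + 0.15 = 0.3500
ω₁+ω₂+ω₃+ω₄ = -16.5000  →  vx = (0.04/4)·-16.5000 = -0.1650
−ω₁+ω₂+ω₃−ω₄ = -7.5000  →  vy = (0.04/4)·-7.5000 = -0.0750
−ω₁+ω₂−ω₃+ω₄ = 5.5000  →  ωz = (0.04/1.4000)·5.5000 = 0.1571

(-0.1650, -0.0750, 0.1571)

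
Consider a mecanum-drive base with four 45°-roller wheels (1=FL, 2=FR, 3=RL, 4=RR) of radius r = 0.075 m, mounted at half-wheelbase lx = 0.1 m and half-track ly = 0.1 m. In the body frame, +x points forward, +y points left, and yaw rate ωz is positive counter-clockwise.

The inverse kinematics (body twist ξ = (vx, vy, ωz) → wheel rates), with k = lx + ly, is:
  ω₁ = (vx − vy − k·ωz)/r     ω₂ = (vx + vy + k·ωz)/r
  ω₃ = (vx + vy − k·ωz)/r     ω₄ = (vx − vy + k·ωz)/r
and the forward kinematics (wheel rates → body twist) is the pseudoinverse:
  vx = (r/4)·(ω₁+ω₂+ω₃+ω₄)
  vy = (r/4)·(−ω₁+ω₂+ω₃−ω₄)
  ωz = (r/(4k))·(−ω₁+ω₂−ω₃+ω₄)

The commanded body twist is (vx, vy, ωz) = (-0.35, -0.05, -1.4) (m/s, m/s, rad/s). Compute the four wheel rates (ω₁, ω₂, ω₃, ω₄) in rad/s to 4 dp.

k = lx + ly = 0.1 + 0.1 = 0.2000;  k·ωz = 0.2000·-1.4 = -0.2800
ω₁ (FL) = (vx − vy − k·ωz)/r = -0.0200/0.075 = -0.2667
ω₂ (FR) = (vx + vy + k·ωz)/r = -0.6800/0.075 = -9.0667
ω₃ (RL) = (vx + vy − k·ωz)/r = -0.1200/0.075 = -1.6000
ω₄ (RR) = (vx − vy + k·ωz)/r = -0.5800/0.075 = -7.7333

(-0.2667, -9.0667, -1.6000, -7.7333)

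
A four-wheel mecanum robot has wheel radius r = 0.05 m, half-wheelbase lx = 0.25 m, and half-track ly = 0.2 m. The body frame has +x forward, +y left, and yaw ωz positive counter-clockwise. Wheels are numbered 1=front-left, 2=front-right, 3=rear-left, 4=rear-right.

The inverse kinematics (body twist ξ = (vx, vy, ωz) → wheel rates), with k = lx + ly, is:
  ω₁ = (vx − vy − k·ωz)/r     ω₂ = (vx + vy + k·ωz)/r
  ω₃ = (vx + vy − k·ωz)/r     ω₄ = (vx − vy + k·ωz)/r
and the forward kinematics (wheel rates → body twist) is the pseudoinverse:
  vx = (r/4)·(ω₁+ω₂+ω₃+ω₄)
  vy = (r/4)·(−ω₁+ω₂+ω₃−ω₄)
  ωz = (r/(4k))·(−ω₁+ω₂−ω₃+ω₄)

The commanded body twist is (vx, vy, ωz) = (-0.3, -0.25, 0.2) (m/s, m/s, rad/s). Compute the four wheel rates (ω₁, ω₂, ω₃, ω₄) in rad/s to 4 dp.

k = lx + ly = 0.25 + 0.2 = 0.4500;  k·ωz = 0.4500·0.2 = 0.0900
ω₁ (FL) = (vx − vy − k·ωz)/r = -0.1400/0.05 = -2.8000
ω₂ (FR) = (vx + vy + k·ωz)/r = -0.4600/0.05 = -9.2000
ω₃ (RL) = (vx + vy − k·ωz)/r = -0.6400/0.05 = -12.8000
ω₄ (RR) = (vx − vy + k·ωz)/r = 0.0400/0.05 = 0.8000

(-2.8000, -9.2000, -12.8000, 0.8000)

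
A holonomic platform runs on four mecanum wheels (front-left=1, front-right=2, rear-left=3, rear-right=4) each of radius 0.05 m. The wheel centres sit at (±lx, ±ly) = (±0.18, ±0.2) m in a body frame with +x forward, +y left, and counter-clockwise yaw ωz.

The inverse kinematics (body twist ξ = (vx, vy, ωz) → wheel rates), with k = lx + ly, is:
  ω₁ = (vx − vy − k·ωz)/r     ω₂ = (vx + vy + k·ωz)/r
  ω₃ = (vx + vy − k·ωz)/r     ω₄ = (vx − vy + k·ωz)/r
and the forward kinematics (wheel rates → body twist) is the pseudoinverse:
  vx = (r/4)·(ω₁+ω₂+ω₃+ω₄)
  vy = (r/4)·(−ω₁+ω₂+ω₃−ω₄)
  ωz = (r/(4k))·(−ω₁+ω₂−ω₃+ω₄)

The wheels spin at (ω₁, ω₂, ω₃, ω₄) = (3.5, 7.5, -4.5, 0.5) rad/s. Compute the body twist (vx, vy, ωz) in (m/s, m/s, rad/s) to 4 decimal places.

k = lx + ly = 0.18 + 0.2 = 0.3800
ω₁+ω₂+ω₃+ω₄ = 7.0000  →  vx = (0.05/4)·7.0000 = 0.0875
−ω₁+ω₂+ω₃−ω₄ = -1.0000  →  vy = (0.05/4)·-1.0000 = -0.0125
−ω₁+ω₂−ω₃+ω₄ = 9.0000  →  ωz = (0.05/1.5200)·9.0000 = 0.2961

(0.0875, -0.0125, 0.2961)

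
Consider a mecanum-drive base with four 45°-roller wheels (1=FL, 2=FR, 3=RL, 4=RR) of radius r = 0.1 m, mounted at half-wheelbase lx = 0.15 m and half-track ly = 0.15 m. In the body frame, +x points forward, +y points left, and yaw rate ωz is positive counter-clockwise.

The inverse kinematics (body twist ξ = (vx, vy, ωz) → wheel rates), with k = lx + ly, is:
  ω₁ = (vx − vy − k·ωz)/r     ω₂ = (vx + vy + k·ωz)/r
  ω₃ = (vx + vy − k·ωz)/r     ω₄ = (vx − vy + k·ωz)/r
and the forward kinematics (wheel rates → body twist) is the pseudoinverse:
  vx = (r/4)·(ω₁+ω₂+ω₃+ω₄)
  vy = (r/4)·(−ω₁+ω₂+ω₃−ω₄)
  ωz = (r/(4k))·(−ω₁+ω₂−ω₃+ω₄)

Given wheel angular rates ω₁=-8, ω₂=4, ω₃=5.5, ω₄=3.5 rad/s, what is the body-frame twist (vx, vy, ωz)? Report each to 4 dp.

k = lx + ly = 0.15 + 0.15 = 0.3000
ω₁+ω₂+ω₃+ω₄ = 5.0000  →  vx = (0.1/4)·5.0000 = 0.1250
−ω₁+ω₂+ω₃−ω₄ = 14.0000  →  vy = (0.1/4)·14.0000 = 0.3500
−ω₁+ω₂−ω₃+ω₄ = 10.0000  →  ωz = (0.1/1.2000)·10.0000 = 0.8333

(0.1250, 0.3500, 0.8333)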